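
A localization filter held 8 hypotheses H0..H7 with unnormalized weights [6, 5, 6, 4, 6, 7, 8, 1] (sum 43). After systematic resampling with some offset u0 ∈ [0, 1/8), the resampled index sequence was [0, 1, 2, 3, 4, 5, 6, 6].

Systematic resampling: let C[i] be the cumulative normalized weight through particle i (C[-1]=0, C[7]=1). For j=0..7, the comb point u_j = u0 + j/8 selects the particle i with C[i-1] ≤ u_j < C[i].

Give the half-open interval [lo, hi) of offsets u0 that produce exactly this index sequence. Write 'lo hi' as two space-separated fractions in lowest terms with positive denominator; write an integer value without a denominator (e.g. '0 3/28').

7/172 35/344

C = [6/43, 11/43, 17/43, 21/43, 27/43, 34/43, 42/43, 1]
j=0 picked index 0: u0 ∈ [0, 6/43)
j=1 picked index 1: u0 ∈ [5/344, 45/344)
j=2 picked index 2: u0 ∈ [1/172, 25/172)
j=3 picked index 3: u0 ∈ [7/344, 39/344)
j=4 picked index 4: u0 ∈ [-1/86, 11/86)
j=5 picked index 5: u0 ∈ [1/344, 57/344)
j=6 picked index 6: u0 ∈ [7/172, 39/172)
j=7 picked index 6: u0 ∈ [-29/344, 35/344)
intersection: [7/172, 35/344)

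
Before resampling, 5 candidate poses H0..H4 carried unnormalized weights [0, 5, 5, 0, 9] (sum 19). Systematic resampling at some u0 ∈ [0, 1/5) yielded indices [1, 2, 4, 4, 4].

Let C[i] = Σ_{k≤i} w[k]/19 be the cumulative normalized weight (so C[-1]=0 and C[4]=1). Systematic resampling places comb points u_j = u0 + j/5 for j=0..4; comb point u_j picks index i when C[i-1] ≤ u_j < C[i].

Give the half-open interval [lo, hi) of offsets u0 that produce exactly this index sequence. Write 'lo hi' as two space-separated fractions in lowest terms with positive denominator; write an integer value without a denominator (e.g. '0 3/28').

12/95 1/5

C = [0, 5/19, 10/19, 10/19, 1]
j=0 picked index 1: u0 ∈ [0, 5/19)
j=1 picked index 2: u0 ∈ [6/95, 31/95)
j=2 picked index 4: u0 ∈ [12/95, 3/5)
j=3 picked index 4: u0 ∈ [-7/95, 2/5)
j=4 picked index 4: u0 ∈ [-26/95, 1/5)
intersection: [12/95, 1/5)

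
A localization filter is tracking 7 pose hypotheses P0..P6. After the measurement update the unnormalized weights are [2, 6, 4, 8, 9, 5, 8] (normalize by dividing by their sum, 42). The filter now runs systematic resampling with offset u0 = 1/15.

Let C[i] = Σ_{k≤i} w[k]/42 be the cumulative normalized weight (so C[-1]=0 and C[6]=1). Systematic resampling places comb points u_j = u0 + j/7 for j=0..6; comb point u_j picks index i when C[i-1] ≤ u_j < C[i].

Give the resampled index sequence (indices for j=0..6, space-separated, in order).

C = [1/21, 4/21, 2/7, 10/21, 29/42, 17/21, 1]
j=0: u_0=1/15 ∈ [1/21, 4/21) → index 1
j=1: u_1=22/105 ∈ [4/21, 2/7) → index 2
j=2: u_2=37/105 ∈ [2/7, 10/21) → index 3
j=3: u_3=52/105 ∈ [10/21, 29/42) → index 4
j=4: u_4=67/105 ∈ [10/21, 29/42) → index 4
j=5: u_5=82/105 ∈ [29/42, 17/21) → index 5
j=6: u_6=97/105 ∈ [17/21, 1) → index 6

1 2 3 4 4 5 6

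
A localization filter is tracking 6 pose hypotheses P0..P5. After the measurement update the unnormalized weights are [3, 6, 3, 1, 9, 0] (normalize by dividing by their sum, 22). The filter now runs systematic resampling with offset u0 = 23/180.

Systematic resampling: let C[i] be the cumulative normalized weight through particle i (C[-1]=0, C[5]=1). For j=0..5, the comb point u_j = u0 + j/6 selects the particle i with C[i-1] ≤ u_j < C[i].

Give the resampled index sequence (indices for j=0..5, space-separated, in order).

0 1 2 4 4 4

C = [3/22, 9/22, 6/11, 13/22, 1, 1]
j=0: u_0=23/180 ∈ [0, 3/22) → index 0
j=1: u_1=53/180 ∈ [3/22, 9/22) → index 1
j=2: u_2=83/180 ∈ [9/22, 6/11) → index 2
j=3: u_3=113/180 ∈ [13/22, 1) → index 4
j=4: u_4=143/180 ∈ [13/22, 1) → index 4
j=5: u_5=173/180 ∈ [13/22, 1) → index 4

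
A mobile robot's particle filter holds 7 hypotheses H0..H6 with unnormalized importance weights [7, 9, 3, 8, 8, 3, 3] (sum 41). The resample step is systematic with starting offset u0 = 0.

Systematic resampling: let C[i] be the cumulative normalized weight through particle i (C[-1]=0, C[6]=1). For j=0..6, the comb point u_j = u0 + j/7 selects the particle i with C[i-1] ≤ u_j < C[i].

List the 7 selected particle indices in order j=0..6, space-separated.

C = [7/41, 16/41, 19/41, 27/41, 35/41, 38/41, 1]
j=0: u_0=0 ∈ [0, 7/41) → index 0
j=1: u_1=1/7 ∈ [0, 7/41) → index 0
j=2: u_2=2/7 ∈ [7/41, 16/41) → index 1
j=3: u_3=3/7 ∈ [16/41, 19/41) → index 2
j=4: u_4=4/7 ∈ [19/41, 27/41) → index 3
j=5: u_5=5/7 ∈ [27/41, 35/41) → index 4
j=6: u_6=6/7 ∈ [35/41, 38/41) → index 5

0 0 1 2 3 4 5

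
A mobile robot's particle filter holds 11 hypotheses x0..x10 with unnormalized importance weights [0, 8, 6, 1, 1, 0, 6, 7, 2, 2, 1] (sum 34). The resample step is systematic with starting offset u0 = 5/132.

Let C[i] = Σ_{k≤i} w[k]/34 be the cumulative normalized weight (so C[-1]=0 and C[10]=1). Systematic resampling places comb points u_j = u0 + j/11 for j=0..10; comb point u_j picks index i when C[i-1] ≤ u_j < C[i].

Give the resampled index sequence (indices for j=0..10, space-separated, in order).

C = [0, 4/17, 7/17, 15/34, 8/17, 8/17, 11/17, 29/34, 31/34, 33/34, 1]
j=0: u_0=5/132 ∈ [0, 4/17) → index 1
j=1: u_1=17/132 ∈ [0, 4/17) → index 1
j=2: u_2=29/132 ∈ [0, 4/17) → index 1
j=3: u_3=41/132 ∈ [4/17, 7/17) → index 2
j=4: u_4=53/132 ∈ [4/17, 7/17) → index 2
j=5: u_5=65/132 ∈ [8/17, 11/17) → index 6
j=6: u_6=7/12 ∈ [8/17, 11/17) → index 6
j=7: u_7=89/132 ∈ [11/17, 29/34) → index 7
j=8: u_8=101/132 ∈ [11/17, 29/34) → index 7
j=9: u_9=113/132 ∈ [29/34, 31/34) → index 8
j=10: u_10=125/132 ∈ [31/34, 33/34) → index 9

1 1 1 2 2 6 6 7 7 8 9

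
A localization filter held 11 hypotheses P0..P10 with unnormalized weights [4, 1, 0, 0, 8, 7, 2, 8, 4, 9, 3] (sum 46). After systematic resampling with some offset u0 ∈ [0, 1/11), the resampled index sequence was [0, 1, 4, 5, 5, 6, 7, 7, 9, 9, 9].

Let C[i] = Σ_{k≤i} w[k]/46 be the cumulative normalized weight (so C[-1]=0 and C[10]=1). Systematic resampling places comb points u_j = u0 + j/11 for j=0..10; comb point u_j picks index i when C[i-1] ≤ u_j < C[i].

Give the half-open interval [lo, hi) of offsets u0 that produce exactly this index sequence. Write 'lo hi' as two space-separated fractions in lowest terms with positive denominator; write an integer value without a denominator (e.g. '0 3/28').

3/253 4/253

C = [2/23, 5/46, 5/46, 5/46, 13/46, 10/23, 11/23, 15/23, 17/23, 43/46, 1]
j=0 picked index 0: u0 ∈ [0, 2/23)
j=1 picked index 1: u0 ∈ [-1/253, 9/506)
j=2 picked index 4: u0 ∈ [-37/506, 51/506)
j=3 picked index 5: u0 ∈ [5/506, 41/253)
j=4 picked index 5: u0 ∈ [-41/506, 18/253)
j=5 picked index 6: u0 ∈ [-5/253, 6/253)
j=6 picked index 7: u0 ∈ [-17/253, 27/253)
j=7 picked index 7: u0 ∈ [-40/253, 4/253)
j=8 picked index 9: u0 ∈ [3/253, 105/506)
j=9 picked index 9: u0 ∈ [-20/253, 59/506)
j=10 picked index 9: u0 ∈ [-43/253, 13/506)
intersection: [3/253, 4/253)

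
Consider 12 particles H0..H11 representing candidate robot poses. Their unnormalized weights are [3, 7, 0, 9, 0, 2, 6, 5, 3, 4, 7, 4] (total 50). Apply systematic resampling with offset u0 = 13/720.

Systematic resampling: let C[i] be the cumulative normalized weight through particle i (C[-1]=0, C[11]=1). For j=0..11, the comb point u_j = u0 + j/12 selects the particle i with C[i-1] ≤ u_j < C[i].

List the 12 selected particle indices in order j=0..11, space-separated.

0 1 1 3 3 6 6 7 8 9 10 11

C = [3/50, 1/5, 1/5, 19/50, 19/50, 21/50, 27/50, 16/25, 7/10, 39/50, 23/25, 1]
j=0: u_0=13/720 ∈ [0, 3/50) → index 0
j=1: u_1=73/720 ∈ [3/50, 1/5) → index 1
j=2: u_2=133/720 ∈ [3/50, 1/5) → index 1
j=3: u_3=193/720 ∈ [1/5, 19/50) → index 3
j=4: u_4=253/720 ∈ [1/5, 19/50) → index 3
j=5: u_5=313/720 ∈ [21/50, 27/50) → index 6
j=6: u_6=373/720 ∈ [21/50, 27/50) → index 6
j=7: u_7=433/720 ∈ [27/50, 16/25) → index 7
j=8: u_8=493/720 ∈ [16/25, 7/10) → index 8
j=9: u_9=553/720 ∈ [7/10, 39/50) → index 9
j=10: u_10=613/720 ∈ [39/50, 23/25) → index 10
j=11: u_11=673/720 ∈ [23/25, 1) → index 11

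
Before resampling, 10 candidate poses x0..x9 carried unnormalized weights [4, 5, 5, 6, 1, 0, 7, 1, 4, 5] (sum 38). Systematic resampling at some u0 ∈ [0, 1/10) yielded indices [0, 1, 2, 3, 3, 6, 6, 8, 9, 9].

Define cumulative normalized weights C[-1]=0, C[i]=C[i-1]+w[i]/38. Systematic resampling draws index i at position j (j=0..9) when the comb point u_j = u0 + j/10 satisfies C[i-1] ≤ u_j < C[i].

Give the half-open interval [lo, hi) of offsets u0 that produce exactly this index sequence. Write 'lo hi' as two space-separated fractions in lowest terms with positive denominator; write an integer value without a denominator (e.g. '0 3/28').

C = [2/19, 9/38, 7/19, 10/19, 21/38, 21/38, 14/19, 29/38, 33/38, 1]
j=0 picked index 0: u0 ∈ [0, 2/19)
j=1 picked index 1: u0 ∈ [1/190, 13/95)
j=2 picked index 2: u0 ∈ [7/190, 16/95)
j=3 picked index 3: u0 ∈ [13/190, 43/190)
j=4 picked index 3: u0 ∈ [-3/95, 12/95)
j=5 picked index 6: u0 ∈ [1/19, 9/38)
j=6 picked index 6: u0 ∈ [-9/190, 13/95)
j=7 picked index 8: u0 ∈ [6/95, 16/95)
j=8 picked index 9: u0 ∈ [13/190, 1/5)
j=9 picked index 9: u0 ∈ [-3/95, 1/10)
intersection: [13/190, 1/10)

13/190 1/10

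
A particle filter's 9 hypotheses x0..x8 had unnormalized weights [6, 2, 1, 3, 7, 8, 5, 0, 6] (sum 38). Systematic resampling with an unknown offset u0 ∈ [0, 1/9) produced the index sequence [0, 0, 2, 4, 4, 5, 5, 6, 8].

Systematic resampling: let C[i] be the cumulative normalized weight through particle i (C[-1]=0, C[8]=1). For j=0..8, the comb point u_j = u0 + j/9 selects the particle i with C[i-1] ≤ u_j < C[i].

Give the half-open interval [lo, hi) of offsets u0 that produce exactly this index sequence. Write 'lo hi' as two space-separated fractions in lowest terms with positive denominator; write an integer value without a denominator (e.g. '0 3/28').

0 5/342

C = [3/19, 4/19, 9/38, 6/19, 1/2, 27/38, 16/19, 16/19, 1]
j=0 picked index 0: u0 ∈ [0, 3/19)
j=1 picked index 0: u0 ∈ [-1/9, 8/171)
j=2 picked index 2: u0 ∈ [-2/171, 5/342)
j=3 picked index 4: u0 ∈ [-1/57, 1/6)
j=4 picked index 4: u0 ∈ [-22/171, 1/18)
j=5 picked index 5: u0 ∈ [-1/18, 53/342)
j=6 picked index 5: u0 ∈ [-1/6, 5/114)
j=7 picked index 6: u0 ∈ [-23/342, 11/171)
j=8 picked index 8: u0 ∈ [-8/171, 1/9)
intersection: [0, 5/342)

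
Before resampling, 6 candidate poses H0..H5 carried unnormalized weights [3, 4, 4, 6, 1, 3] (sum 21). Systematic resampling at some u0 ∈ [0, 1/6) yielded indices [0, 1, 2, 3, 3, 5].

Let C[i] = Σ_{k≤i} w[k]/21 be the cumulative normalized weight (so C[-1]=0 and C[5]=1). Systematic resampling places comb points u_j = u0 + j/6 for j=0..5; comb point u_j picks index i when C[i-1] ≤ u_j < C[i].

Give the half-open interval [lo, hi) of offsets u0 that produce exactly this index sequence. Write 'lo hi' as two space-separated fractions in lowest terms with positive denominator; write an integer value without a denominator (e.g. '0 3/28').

1/42 1/7

C = [1/7, 1/3, 11/21, 17/21, 6/7, 1]
j=0 picked index 0: u0 ∈ [0, 1/7)
j=1 picked index 1: u0 ∈ [-1/42, 1/6)
j=2 picked index 2: u0 ∈ [0, 4/21)
j=3 picked index 3: u0 ∈ [1/42, 13/42)
j=4 picked index 3: u0 ∈ [-1/7, 1/7)
j=5 picked index 5: u0 ∈ [1/42, 1/6)
intersection: [1/42, 1/7)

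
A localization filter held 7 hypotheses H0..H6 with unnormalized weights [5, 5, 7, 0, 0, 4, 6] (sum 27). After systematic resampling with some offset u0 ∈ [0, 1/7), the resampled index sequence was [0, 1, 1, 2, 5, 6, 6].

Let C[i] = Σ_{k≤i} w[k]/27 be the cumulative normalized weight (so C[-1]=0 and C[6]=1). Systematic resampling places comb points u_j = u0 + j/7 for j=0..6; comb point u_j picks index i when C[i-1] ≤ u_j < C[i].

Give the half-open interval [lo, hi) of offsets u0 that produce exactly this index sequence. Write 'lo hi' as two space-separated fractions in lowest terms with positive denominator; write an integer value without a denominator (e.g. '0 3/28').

C = [5/27, 10/27, 17/27, 17/27, 17/27, 7/9, 1]
j=0 picked index 0: u0 ∈ [0, 5/27)
j=1 picked index 1: u0 ∈ [8/189, 43/189)
j=2 picked index 1: u0 ∈ [-19/189, 16/189)
j=3 picked index 2: u0 ∈ [-11/189, 38/189)
j=4 picked index 5: u0 ∈ [11/189, 13/63)
j=5 picked index 6: u0 ∈ [4/63, 2/7)
j=6 picked index 6: u0 ∈ [-5/63, 1/7)
intersection: [4/63, 16/189)

4/63 16/189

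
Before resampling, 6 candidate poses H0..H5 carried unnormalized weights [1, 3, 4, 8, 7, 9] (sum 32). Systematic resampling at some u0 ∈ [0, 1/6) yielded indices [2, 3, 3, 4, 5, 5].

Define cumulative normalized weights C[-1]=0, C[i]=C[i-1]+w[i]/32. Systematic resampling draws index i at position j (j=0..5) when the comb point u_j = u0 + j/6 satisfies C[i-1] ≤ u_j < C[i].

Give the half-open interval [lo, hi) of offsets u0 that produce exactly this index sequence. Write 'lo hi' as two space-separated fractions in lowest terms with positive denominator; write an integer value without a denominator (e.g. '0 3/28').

1/8 1/6

C = [1/32, 1/8, 1/4, 1/2, 23/32, 1]
j=0 picked index 2: u0 ∈ [1/8, 1/4)
j=1 picked index 3: u0 ∈ [1/12, 1/3)
j=2 picked index 3: u0 ∈ [-1/12, 1/6)
j=3 picked index 4: u0 ∈ [0, 7/32)
j=4 picked index 5: u0 ∈ [5/96, 1/3)
j=5 picked index 5: u0 ∈ [-11/96, 1/6)
intersection: [1/8, 1/6)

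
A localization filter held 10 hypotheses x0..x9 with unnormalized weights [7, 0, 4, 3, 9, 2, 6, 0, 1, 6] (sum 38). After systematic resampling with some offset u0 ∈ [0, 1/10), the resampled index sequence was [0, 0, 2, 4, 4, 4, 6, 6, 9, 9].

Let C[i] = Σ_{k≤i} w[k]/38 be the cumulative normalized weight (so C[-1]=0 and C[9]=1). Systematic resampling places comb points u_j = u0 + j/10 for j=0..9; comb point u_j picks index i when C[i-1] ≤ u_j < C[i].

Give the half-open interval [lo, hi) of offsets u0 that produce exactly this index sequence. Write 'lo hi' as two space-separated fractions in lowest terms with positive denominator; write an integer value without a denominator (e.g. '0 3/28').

C = [7/38, 7/38, 11/38, 7/19, 23/38, 25/38, 31/38, 31/38, 16/19, 1]
j=0 picked index 0: u0 ∈ [0, 7/38)
j=1 picked index 0: u0 ∈ [-1/10, 8/95)
j=2 picked index 2: u0 ∈ [-3/190, 17/190)
j=3 picked index 4: u0 ∈ [13/190, 29/95)
j=4 picked index 4: u0 ∈ [-3/95, 39/190)
j=5 picked index 4: u0 ∈ [-5/38, 2/19)
j=6 picked index 6: u0 ∈ [11/190, 41/190)
j=7 picked index 6: u0 ∈ [-4/95, 11/95)
j=8 picked index 9: u0 ∈ [4/95, 1/5)
j=9 picked index 9: u0 ∈ [-11/190, 1/10)
intersection: [13/190, 8/95)

13/190 8/95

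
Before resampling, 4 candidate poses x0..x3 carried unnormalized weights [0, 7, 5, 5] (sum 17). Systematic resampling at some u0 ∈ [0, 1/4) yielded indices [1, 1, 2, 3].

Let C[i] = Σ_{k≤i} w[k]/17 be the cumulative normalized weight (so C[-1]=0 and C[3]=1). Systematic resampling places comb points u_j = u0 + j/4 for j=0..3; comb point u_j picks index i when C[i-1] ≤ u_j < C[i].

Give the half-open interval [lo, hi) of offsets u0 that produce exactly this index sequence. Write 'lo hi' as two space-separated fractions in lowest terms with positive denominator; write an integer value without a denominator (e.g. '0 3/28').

C = [0, 7/17, 12/17, 1]
j=0 picked index 1: u0 ∈ [0, 7/17)
j=1 picked index 1: u0 ∈ [-1/4, 11/68)
j=2 picked index 2: u0 ∈ [-3/34, 7/34)
j=3 picked index 3: u0 ∈ [-3/68, 1/4)
intersection: [0, 11/68)

0 11/68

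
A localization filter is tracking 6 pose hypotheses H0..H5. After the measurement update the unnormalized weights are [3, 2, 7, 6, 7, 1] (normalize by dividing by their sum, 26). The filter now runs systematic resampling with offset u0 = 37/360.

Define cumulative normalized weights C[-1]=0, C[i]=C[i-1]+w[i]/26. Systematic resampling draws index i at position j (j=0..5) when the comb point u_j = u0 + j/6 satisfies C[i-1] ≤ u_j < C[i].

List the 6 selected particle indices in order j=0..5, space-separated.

0 2 2 3 4 4

C = [3/26, 5/26, 6/13, 9/13, 25/26, 1]
j=0: u_0=37/360 ∈ [0, 3/26) → index 0
j=1: u_1=97/360 ∈ [5/26, 6/13) → index 2
j=2: u_2=157/360 ∈ [5/26, 6/13) → index 2
j=3: u_3=217/360 ∈ [6/13, 9/13) → index 3
j=4: u_4=277/360 ∈ [9/13, 25/26) → index 4
j=5: u_5=337/360 ∈ [9/13, 25/26) → index 4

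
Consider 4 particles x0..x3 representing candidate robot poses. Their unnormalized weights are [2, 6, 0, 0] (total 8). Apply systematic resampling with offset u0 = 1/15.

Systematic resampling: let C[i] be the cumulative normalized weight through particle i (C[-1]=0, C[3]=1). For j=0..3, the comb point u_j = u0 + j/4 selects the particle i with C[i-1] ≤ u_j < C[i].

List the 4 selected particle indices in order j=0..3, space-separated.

C = [1/4, 1, 1, 1]
j=0: u_0=1/15 ∈ [0, 1/4) → index 0
j=1: u_1=19/60 ∈ [1/4, 1) → index 1
j=2: u_2=17/30 ∈ [1/4, 1) → index 1
j=3: u_3=49/60 ∈ [1/4, 1) → index 1

0 1 1 1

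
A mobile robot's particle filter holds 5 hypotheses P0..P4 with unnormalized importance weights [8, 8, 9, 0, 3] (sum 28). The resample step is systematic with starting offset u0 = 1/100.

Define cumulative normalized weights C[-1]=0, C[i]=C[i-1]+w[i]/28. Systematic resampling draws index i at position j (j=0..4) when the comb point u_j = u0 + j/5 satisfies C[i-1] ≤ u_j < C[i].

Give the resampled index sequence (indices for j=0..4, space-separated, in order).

0 0 1 2 2

C = [2/7, 4/7, 25/28, 25/28, 1]
j=0: u_0=1/100 ∈ [0, 2/7) → index 0
j=1: u_1=21/100 ∈ [0, 2/7) → index 0
j=2: u_2=41/100 ∈ [2/7, 4/7) → index 1
j=3: u_3=61/100 ∈ [4/7, 25/28) → index 2
j=4: u_4=81/100 ∈ [4/7, 25/28) → index 2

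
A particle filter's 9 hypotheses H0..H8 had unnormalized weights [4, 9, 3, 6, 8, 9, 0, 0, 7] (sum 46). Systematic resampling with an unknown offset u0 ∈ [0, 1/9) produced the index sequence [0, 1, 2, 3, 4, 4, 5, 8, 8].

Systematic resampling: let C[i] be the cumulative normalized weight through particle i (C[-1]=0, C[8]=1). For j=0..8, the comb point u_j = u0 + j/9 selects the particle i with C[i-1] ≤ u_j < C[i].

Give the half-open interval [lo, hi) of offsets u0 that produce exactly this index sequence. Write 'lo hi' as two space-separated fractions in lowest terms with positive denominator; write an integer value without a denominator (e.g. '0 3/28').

C = [2/23, 13/46, 8/23, 11/23, 15/23, 39/46, 39/46, 39/46, 1]
j=0 picked index 0: u0 ∈ [0, 2/23)
j=1 picked index 1: u0 ∈ [-5/207, 71/414)
j=2 picked index 2: u0 ∈ [25/414, 26/207)
j=3 picked index 3: u0 ∈ [1/69, 10/69)
j=4 picked index 4: u0 ∈ [7/207, 43/207)
j=5 picked index 4: u0 ∈ [-16/207, 20/207)
j=6 picked index 5: u0 ∈ [-1/69, 25/138)
j=7 picked index 8: u0 ∈ [29/414, 2/9)
j=8 picked index 8: u0 ∈ [-17/414, 1/9)
intersection: [29/414, 2/23)

29/414 2/23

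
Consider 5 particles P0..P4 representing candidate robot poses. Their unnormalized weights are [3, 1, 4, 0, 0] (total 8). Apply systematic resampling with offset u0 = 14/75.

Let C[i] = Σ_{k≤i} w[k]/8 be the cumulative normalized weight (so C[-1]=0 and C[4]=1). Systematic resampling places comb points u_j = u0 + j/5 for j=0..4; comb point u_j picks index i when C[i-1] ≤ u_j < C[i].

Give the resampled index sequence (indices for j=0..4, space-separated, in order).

C = [3/8, 1/2, 1, 1, 1]
j=0: u_0=14/75 ∈ [0, 3/8) → index 0
j=1: u_1=29/75 ∈ [3/8, 1/2) → index 1
j=2: u_2=44/75 ∈ [1/2, 1) → index 2
j=3: u_3=59/75 ∈ [1/2, 1) → index 2
j=4: u_4=74/75 ∈ [1/2, 1) → index 2

0 1 2 2 2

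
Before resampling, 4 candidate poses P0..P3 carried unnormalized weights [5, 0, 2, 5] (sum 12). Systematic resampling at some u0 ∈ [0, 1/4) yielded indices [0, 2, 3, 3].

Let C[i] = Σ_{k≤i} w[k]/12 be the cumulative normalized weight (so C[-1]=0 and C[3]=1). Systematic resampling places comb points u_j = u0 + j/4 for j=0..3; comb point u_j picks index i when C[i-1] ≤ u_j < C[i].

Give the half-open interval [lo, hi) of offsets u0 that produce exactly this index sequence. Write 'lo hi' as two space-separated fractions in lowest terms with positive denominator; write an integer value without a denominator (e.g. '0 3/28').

1/6 1/4

C = [5/12, 5/12, 7/12, 1]
j=0 picked index 0: u0 ∈ [0, 5/12)
j=1 picked index 2: u0 ∈ [1/6, 1/3)
j=2 picked index 3: u0 ∈ [1/12, 1/2)
j=3 picked index 3: u0 ∈ [-1/6, 1/4)
intersection: [1/6, 1/4)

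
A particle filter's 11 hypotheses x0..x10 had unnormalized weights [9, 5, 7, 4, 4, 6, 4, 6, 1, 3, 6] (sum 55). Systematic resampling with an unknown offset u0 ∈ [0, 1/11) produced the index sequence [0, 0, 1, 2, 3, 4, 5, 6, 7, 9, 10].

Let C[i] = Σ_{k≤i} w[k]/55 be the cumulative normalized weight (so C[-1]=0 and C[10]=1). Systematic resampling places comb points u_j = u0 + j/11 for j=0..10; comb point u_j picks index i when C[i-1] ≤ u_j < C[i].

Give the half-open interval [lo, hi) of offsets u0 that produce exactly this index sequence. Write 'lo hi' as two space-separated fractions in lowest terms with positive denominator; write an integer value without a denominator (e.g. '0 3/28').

C = [9/55, 14/55, 21/55, 5/11, 29/55, 7/11, 39/55, 9/11, 46/55, 49/55, 1]
j=0 picked index 0: u0 ∈ [0, 9/55)
j=1 picked index 0: u0 ∈ [-1/11, 4/55)
j=2 picked index 1: u0 ∈ [-1/55, 4/55)
j=3 picked index 2: u0 ∈ [-1/55, 6/55)
j=4 picked index 3: u0 ∈ [1/55, 1/11)
j=5 picked index 4: u0 ∈ [0, 4/55)
j=6 picked index 5: u0 ∈ [-1/55, 1/11)
j=7 picked index 6: u0 ∈ [0, 4/55)
j=8 picked index 7: u0 ∈ [-1/55, 1/11)
j=9 picked index 9: u0 ∈ [1/55, 4/55)
j=10 picked index 10: u0 ∈ [-1/55, 1/11)
intersection: [1/55, 4/55)

1/55 4/55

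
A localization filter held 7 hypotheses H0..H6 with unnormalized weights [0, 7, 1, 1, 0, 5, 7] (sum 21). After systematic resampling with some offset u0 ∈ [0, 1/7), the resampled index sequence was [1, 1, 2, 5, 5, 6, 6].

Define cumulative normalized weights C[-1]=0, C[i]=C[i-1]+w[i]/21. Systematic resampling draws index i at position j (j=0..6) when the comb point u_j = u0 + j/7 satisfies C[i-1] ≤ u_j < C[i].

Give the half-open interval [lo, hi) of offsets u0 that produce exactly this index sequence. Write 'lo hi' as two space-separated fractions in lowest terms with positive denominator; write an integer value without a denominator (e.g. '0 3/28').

1/21 2/21

C = [0, 1/3, 8/21, 3/7, 3/7, 2/3, 1]
j=0 picked index 1: u0 ∈ [0, 1/3)
j=1 picked index 1: u0 ∈ [-1/7, 4/21)
j=2 picked index 2: u0 ∈ [1/21, 2/21)
j=3 picked index 5: u0 ∈ [0, 5/21)
j=4 picked index 5: u0 ∈ [-1/7, 2/21)
j=5 picked index 6: u0 ∈ [-1/21, 2/7)
j=6 picked index 6: u0 ∈ [-4/21, 1/7)
intersection: [1/21, 2/21)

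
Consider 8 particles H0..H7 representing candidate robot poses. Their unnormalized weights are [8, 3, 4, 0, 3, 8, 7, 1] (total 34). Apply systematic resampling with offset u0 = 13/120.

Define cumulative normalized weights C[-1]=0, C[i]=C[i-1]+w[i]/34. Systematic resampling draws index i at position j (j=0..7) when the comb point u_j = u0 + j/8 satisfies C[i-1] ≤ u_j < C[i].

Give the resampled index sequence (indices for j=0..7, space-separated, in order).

0 0 2 4 5 5 6 7

C = [4/17, 11/34, 15/34, 15/34, 9/17, 13/17, 33/34, 1]
j=0: u_0=13/120 ∈ [0, 4/17) → index 0
j=1: u_1=7/30 ∈ [0, 4/17) → index 0
j=2: u_2=43/120 ∈ [11/34, 15/34) → index 2
j=3: u_3=29/60 ∈ [15/34, 9/17) → index 4
j=4: u_4=73/120 ∈ [9/17, 13/17) → index 5
j=5: u_5=11/15 ∈ [9/17, 13/17) → index 5
j=6: u_6=103/120 ∈ [13/17, 33/34) → index 6
j=7: u_7=59/60 ∈ [33/34, 1) → index 7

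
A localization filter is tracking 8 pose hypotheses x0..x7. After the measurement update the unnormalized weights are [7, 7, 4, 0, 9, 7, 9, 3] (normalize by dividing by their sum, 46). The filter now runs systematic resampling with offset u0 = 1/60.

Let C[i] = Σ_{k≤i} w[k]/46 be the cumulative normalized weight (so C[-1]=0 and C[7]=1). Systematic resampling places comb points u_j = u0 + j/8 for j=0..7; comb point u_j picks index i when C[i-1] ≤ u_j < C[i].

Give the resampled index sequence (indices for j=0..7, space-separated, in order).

0 0 1 4 4 5 6 6

C = [7/46, 7/23, 9/23, 9/23, 27/46, 17/23, 43/46, 1]
j=0: u_0=1/60 ∈ [0, 7/46) → index 0
j=1: u_1=17/120 ∈ [0, 7/46) → index 0
j=2: u_2=4/15 ∈ [7/46, 7/23) → index 1
j=3: u_3=47/120 ∈ [9/23, 27/46) → index 4
j=4: u_4=31/60 ∈ [9/23, 27/46) → index 4
j=5: u_5=77/120 ∈ [27/46, 17/23) → index 5
j=6: u_6=23/30 ∈ [17/23, 43/46) → index 6
j=7: u_7=107/120 ∈ [17/23, 43/46) → index 6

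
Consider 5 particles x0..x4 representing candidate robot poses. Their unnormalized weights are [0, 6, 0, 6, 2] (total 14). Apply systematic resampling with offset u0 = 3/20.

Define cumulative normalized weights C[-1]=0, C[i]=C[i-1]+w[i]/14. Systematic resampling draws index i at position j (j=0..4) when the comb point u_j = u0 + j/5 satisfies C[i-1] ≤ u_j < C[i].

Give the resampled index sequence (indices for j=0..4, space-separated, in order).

1 1 3 3 4

C = [0, 3/7, 3/7, 6/7, 1]
j=0: u_0=3/20 ∈ [0, 3/7) → index 1
j=1: u_1=7/20 ∈ [0, 3/7) → index 1
j=2: u_2=11/20 ∈ [3/7, 6/7) → index 3
j=3: u_3=3/4 ∈ [3/7, 6/7) → index 3
j=4: u_4=19/20 ∈ [6/7, 1) → index 4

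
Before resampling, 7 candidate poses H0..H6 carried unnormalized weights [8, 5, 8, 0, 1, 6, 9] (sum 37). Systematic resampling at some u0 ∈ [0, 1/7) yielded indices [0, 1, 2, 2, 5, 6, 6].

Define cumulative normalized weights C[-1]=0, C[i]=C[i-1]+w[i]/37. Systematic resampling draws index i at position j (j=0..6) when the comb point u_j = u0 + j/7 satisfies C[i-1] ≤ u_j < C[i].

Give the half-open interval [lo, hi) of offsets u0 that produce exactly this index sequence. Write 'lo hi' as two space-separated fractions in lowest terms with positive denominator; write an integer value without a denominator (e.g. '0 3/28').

C = [8/37, 13/37, 21/37, 21/37, 22/37, 28/37, 1]
j=0 picked index 0: u0 ∈ [0, 8/37)
j=1 picked index 1: u0 ∈ [19/259, 54/259)
j=2 picked index 2: u0 ∈ [17/259, 73/259)
j=3 picked index 2: u0 ∈ [-20/259, 36/259)
j=4 picked index 5: u0 ∈ [6/259, 48/259)
j=5 picked index 6: u0 ∈ [11/259, 2/7)
j=6 picked index 6: u0 ∈ [-26/259, 1/7)
intersection: [19/259, 36/259)

19/259 36/259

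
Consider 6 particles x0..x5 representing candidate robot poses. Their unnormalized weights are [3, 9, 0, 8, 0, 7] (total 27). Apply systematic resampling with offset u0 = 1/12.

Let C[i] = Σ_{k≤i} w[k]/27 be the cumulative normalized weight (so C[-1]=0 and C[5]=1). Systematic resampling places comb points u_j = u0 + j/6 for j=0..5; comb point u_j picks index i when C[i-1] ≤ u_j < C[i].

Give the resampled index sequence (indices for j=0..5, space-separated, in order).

0 1 1 3 5 5

C = [1/9, 4/9, 4/9, 20/27, 20/27, 1]
j=0: u_0=1/12 ∈ [0, 1/9) → index 0
j=1: u_1=1/4 ∈ [1/9, 4/9) → index 1
j=2: u_2=5/12 ∈ [1/9, 4/9) → index 1
j=3: u_3=7/12 ∈ [4/9, 20/27) → index 3
j=4: u_4=3/4 ∈ [20/27, 1) → index 5
j=5: u_5=11/12 ∈ [20/27, 1) → index 5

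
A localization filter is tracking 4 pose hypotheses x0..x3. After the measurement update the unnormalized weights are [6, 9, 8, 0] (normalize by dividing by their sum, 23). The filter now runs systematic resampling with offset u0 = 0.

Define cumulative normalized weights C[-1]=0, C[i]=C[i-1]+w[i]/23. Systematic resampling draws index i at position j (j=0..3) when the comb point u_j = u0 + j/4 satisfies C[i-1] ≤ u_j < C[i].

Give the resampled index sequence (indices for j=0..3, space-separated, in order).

C = [6/23, 15/23, 1, 1]
j=0: u_0=0 ∈ [0, 6/23) → index 0
j=1: u_1=1/4 ∈ [0, 6/23) → index 0
j=2: u_2=1/2 ∈ [6/23, 15/23) → index 1
j=3: u_3=3/4 ∈ [15/23, 1) → index 2

0 0 1 2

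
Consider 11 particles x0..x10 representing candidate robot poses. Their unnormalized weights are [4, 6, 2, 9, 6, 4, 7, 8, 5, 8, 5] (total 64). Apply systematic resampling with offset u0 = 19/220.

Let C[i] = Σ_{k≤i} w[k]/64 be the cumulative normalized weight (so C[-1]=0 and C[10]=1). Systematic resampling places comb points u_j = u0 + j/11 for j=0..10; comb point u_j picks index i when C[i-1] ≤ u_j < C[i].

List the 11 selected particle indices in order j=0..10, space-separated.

1 2 3 4 5 6 7 8 9 9 10

C = [1/16, 5/32, 3/16, 21/64, 27/64, 31/64, 19/32, 23/32, 51/64, 59/64, 1]
j=0: u_0=19/220 ∈ [1/16, 5/32) → index 1
j=1: u_1=39/220 ∈ [5/32, 3/16) → index 2
j=2: u_2=59/220 ∈ [3/16, 21/64) → index 3
j=3: u_3=79/220 ∈ [21/64, 27/64) → index 4
j=4: u_4=9/20 ∈ [27/64, 31/64) → index 5
j=5: u_5=119/220 ∈ [31/64, 19/32) → index 6
j=6: u_6=139/220 ∈ [19/32, 23/32) → index 7
j=7: u_7=159/220 ∈ [23/32, 51/64) → index 8
j=8: u_8=179/220 ∈ [51/64, 59/64) → index 9
j=9: u_9=199/220 ∈ [51/64, 59/64) → index 9
j=10: u_10=219/220 ∈ [59/64, 1) → index 10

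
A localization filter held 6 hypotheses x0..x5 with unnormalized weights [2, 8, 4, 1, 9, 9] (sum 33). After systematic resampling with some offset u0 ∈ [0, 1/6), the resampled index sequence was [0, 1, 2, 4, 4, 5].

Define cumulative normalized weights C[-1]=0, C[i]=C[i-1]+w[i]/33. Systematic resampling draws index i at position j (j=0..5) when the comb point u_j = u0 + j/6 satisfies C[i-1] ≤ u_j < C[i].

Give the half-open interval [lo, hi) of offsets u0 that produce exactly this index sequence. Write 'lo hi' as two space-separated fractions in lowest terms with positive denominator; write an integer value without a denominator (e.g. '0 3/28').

0 2/33

C = [2/33, 10/33, 14/33, 5/11, 8/11, 1]
j=0 picked index 0: u0 ∈ [0, 2/33)
j=1 picked index 1: u0 ∈ [-7/66, 3/22)
j=2 picked index 2: u0 ∈ [-1/33, 1/11)
j=3 picked index 4: u0 ∈ [-1/22, 5/22)
j=4 picked index 4: u0 ∈ [-7/33, 2/33)
j=5 picked index 5: u0 ∈ [-7/66, 1/6)
intersection: [0, 2/33)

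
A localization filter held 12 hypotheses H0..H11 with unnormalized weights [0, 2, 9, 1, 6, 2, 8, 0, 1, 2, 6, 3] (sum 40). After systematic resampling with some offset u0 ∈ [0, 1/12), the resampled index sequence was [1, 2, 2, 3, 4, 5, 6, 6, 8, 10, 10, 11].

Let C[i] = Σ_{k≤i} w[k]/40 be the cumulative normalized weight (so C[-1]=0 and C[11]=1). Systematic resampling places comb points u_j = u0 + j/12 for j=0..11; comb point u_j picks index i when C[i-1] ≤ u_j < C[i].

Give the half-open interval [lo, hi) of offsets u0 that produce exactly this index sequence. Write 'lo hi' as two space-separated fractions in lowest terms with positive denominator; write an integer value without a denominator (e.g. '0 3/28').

C = [0, 1/20, 11/40, 3/10, 9/20, 1/2, 7/10, 7/10, 29/40, 31/40, 37/40, 1]
j=0 picked index 1: u0 ∈ [0, 1/20)
j=1 picked index 2: u0 ∈ [-1/30, 23/120)
j=2 picked index 2: u0 ∈ [-7/60, 13/120)
j=3 picked index 3: u0 ∈ [1/40, 1/20)
j=4 picked index 4: u0 ∈ [-1/30, 7/60)
j=5 picked index 5: u0 ∈ [1/30, 1/12)
j=6 picked index 6: u0 ∈ [0, 1/5)
j=7 picked index 6: u0 ∈ [-1/12, 7/60)
j=8 picked index 8: u0 ∈ [1/30, 7/120)
j=9 picked index 10: u0 ∈ [1/40, 7/40)
j=10 picked index 10: u0 ∈ [-7/120, 11/120)
j=11 picked index 11: u0 ∈ [1/120, 1/12)
intersection: [1/30, 1/20)

1/30 1/20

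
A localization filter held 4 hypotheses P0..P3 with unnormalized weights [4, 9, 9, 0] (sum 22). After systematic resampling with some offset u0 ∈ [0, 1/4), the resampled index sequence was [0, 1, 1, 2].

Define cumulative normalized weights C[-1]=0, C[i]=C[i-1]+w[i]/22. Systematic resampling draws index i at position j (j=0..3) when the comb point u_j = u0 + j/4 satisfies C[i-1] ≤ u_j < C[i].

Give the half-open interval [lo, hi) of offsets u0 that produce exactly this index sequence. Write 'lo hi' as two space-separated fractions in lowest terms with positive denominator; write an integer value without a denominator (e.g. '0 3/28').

C = [2/11, 13/22, 1, 1]
j=0 picked index 0: u0 ∈ [0, 2/11)
j=1 picked index 1: u0 ∈ [-3/44, 15/44)
j=2 picked index 1: u0 ∈ [-7/22, 1/11)
j=3 picked index 2: u0 ∈ [-7/44, 1/4)
intersection: [0, 1/11)

0 1/11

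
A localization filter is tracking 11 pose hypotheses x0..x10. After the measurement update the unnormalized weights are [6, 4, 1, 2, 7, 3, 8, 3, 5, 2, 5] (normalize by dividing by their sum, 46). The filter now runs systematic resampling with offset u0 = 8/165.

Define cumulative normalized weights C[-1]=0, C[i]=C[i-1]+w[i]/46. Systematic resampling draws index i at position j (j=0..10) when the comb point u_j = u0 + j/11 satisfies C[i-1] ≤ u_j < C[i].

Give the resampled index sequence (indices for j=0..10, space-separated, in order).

0 1 2 4 4 6 6 7 8 9 10

C = [3/23, 5/23, 11/46, 13/46, 10/23, 1/2, 31/46, 17/23, 39/46, 41/46, 1]
j=0: u_0=8/165 ∈ [0, 3/23) → index 0
j=1: u_1=23/165 ∈ [3/23, 5/23) → index 1
j=2: u_2=38/165 ∈ [5/23, 11/46) → index 2
j=3: u_3=53/165 ∈ [13/46, 10/23) → index 4
j=4: u_4=68/165 ∈ [13/46, 10/23) → index 4
j=5: u_5=83/165 ∈ [1/2, 31/46) → index 6
j=6: u_6=98/165 ∈ [1/2, 31/46) → index 6
j=7: u_7=113/165 ∈ [31/46, 17/23) → index 7
j=8: u_8=128/165 ∈ [17/23, 39/46) → index 8
j=9: u_9=13/15 ∈ [39/46, 41/46) → index 9
j=10: u_10=158/165 ∈ [41/46, 1) → index 10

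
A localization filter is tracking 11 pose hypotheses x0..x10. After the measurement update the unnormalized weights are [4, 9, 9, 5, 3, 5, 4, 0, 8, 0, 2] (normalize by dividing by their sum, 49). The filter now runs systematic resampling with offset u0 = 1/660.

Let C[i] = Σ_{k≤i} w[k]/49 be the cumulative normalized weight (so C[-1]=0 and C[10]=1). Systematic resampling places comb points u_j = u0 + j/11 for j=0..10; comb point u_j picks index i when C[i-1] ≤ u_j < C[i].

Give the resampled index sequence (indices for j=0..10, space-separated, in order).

C = [4/49, 13/49, 22/49, 27/49, 30/49, 5/7, 39/49, 39/49, 47/49, 47/49, 1]
j=0: u_0=1/660 ∈ [0, 4/49) → index 0
j=1: u_1=61/660 ∈ [4/49, 13/49) → index 1
j=2: u_2=11/60 ∈ [4/49, 13/49) → index 1
j=3: u_3=181/660 ∈ [13/49, 22/49) → index 2
j=4: u_4=241/660 ∈ [13/49, 22/49) → index 2
j=5: u_5=301/660 ∈ [22/49, 27/49) → index 3
j=6: u_6=361/660 ∈ [22/49, 27/49) → index 3
j=7: u_7=421/660 ∈ [30/49, 5/7) → index 5
j=8: u_8=481/660 ∈ [5/7, 39/49) → index 6
j=9: u_9=541/660 ∈ [39/49, 47/49) → index 8
j=10: u_10=601/660 ∈ [39/49, 47/49) → index 8

0 1 1 2 2 3 3 5 6 8 8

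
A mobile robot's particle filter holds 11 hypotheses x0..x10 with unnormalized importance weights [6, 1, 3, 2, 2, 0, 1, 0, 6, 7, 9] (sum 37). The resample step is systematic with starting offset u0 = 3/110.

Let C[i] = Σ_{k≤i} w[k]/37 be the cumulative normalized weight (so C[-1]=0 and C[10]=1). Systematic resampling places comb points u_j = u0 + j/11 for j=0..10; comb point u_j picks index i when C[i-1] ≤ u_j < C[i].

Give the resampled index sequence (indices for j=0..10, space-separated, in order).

0 0 2 3 6 8 9 9 9 10 10

C = [6/37, 7/37, 10/37, 12/37, 14/37, 14/37, 15/37, 15/37, 21/37, 28/37, 1]
j=0: u_0=3/110 ∈ [0, 6/37) → index 0
j=1: u_1=13/110 ∈ [0, 6/37) → index 0
j=2: u_2=23/110 ∈ [7/37, 10/37) → index 2
j=3: u_3=3/10 ∈ [10/37, 12/37) → index 3
j=4: u_4=43/110 ∈ [14/37, 15/37) → index 6
j=5: u_5=53/110 ∈ [15/37, 21/37) → index 8
j=6: u_6=63/110 ∈ [21/37, 28/37) → index 9
j=7: u_7=73/110 ∈ [21/37, 28/37) → index 9
j=8: u_8=83/110 ∈ [21/37, 28/37) → index 9
j=9: u_9=93/110 ∈ [28/37, 1) → index 10
j=10: u_10=103/110 ∈ [28/37, 1) → index 10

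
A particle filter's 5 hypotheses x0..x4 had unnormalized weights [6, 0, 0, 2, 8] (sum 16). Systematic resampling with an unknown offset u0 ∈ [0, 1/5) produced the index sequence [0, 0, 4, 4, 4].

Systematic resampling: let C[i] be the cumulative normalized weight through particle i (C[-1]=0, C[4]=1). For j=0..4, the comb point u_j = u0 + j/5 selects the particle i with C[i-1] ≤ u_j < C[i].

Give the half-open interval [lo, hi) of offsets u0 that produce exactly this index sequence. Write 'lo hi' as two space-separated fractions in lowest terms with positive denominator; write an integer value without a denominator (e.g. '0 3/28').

1/10 7/40

C = [3/8, 3/8, 3/8, 1/2, 1]
j=0 picked index 0: u0 ∈ [0, 3/8)
j=1 picked index 0: u0 ∈ [-1/5, 7/40)
j=2 picked index 4: u0 ∈ [1/10, 3/5)
j=3 picked index 4: u0 ∈ [-1/10, 2/5)
j=4 picked index 4: u0 ∈ [-3/10, 1/5)
intersection: [1/10, 7/40)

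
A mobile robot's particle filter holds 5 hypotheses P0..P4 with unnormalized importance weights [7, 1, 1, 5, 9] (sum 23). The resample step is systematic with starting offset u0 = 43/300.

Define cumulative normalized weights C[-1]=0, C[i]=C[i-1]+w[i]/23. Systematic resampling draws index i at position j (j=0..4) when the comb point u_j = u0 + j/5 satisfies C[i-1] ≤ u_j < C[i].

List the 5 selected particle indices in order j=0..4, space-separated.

C = [7/23, 8/23, 9/23, 14/23, 1]
j=0: u_0=43/300 ∈ [0, 7/23) → index 0
j=1: u_1=103/300 ∈ [7/23, 8/23) → index 1
j=2: u_2=163/300 ∈ [9/23, 14/23) → index 3
j=3: u_3=223/300 ∈ [14/23, 1) → index 4
j=4: u_4=283/300 ∈ [14/23, 1) → index 4

0 1 3 4 4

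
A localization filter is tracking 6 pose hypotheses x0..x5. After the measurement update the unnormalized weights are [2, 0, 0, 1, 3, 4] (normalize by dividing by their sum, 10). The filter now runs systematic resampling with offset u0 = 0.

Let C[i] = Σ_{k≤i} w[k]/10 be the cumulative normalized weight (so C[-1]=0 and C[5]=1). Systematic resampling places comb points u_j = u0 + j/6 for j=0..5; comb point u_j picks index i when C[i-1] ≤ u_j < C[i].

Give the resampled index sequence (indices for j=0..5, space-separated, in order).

0 0 4 4 5 5

C = [1/5, 1/5, 1/5, 3/10, 3/5, 1]
j=0: u_0=0 ∈ [0, 1/5) → index 0
j=1: u_1=1/6 ∈ [0, 1/5) → index 0
j=2: u_2=1/3 ∈ [3/10, 3/5) → index 4
j=3: u_3=1/2 ∈ [3/10, 3/5) → index 4
j=4: u_4=2/3 ∈ [3/5, 1) → index 5
j=5: u_5=5/6 ∈ [3/5, 1) → index 5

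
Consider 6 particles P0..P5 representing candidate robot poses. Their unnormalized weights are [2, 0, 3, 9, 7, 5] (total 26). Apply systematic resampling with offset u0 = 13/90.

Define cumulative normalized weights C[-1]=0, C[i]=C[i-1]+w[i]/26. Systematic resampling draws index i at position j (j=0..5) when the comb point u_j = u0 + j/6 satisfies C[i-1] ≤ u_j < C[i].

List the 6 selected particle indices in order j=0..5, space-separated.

2 3 3 4 5 5

C = [1/13, 1/13, 5/26, 7/13, 21/26, 1]
j=0: u_0=13/90 ∈ [1/13, 5/26) → index 2
j=1: u_1=14/45 ∈ [5/26, 7/13) → index 3
j=2: u_2=43/90 ∈ [5/26, 7/13) → index 3
j=3: u_3=29/45 ∈ [7/13, 21/26) → index 4
j=4: u_4=73/90 ∈ [21/26, 1) → index 5
j=5: u_5=44/45 ∈ [21/26, 1) → index 5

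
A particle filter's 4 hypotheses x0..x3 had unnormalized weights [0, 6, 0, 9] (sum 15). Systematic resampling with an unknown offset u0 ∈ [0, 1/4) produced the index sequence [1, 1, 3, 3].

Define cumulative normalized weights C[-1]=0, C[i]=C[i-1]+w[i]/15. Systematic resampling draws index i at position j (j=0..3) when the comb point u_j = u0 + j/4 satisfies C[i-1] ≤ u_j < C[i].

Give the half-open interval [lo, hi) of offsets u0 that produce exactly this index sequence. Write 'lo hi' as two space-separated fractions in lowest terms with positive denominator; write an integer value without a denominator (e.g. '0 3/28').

0 3/20

C = [0, 2/5, 2/5, 1]
j=0 picked index 1: u0 ∈ [0, 2/5)
j=1 picked index 1: u0 ∈ [-1/4, 3/20)
j=2 picked index 3: u0 ∈ [-1/10, 1/2)
j=3 picked index 3: u0 ∈ [-7/20, 1/4)
intersection: [0, 3/20)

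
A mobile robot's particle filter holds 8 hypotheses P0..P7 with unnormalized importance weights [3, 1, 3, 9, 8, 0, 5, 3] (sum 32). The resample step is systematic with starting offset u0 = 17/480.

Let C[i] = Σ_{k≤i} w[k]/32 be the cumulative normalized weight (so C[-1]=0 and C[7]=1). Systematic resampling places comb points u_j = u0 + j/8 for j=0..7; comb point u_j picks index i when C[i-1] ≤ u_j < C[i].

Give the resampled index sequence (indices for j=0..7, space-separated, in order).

0 2 3 3 4 4 6 7

C = [3/32, 1/8, 7/32, 1/2, 3/4, 3/4, 29/32, 1]
j=0: u_0=17/480 ∈ [0, 3/32) → index 0
j=1: u_1=77/480 ∈ [1/8, 7/32) → index 2
j=2: u_2=137/480 ∈ [7/32, 1/2) → index 3
j=3: u_3=197/480 ∈ [7/32, 1/2) → index 3
j=4: u_4=257/480 ∈ [1/2, 3/4) → index 4
j=5: u_5=317/480 ∈ [1/2, 3/4) → index 4
j=6: u_6=377/480 ∈ [3/4, 29/32) → index 6
j=7: u_7=437/480 ∈ [29/32, 1) → index 7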